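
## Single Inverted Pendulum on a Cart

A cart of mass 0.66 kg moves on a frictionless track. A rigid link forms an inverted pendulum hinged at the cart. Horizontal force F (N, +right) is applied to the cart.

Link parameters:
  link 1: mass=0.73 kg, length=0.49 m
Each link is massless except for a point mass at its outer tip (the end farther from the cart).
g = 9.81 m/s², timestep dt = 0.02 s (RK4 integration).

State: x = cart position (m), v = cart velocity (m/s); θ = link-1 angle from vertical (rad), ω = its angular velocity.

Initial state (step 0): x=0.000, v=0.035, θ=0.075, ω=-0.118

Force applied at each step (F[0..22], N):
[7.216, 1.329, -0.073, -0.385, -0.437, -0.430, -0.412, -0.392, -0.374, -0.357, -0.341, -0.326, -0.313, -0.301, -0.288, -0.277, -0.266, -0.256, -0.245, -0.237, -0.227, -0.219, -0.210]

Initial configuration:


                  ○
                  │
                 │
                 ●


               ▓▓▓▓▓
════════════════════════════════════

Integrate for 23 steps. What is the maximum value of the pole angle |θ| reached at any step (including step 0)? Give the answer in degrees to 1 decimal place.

apply F[0]=+7.216 → step 1: x=0.003, v=0.237, θ=0.069, ω=-0.500
apply F[1]=+1.329 → step 2: x=0.008, v=0.263, θ=0.059, ω=-0.528
apply F[2]=-0.073 → step 3: x=0.013, v=0.250, θ=0.048, ω=-0.479
apply F[3]=-0.385 → step 4: x=0.018, v=0.229, θ=0.040, ω=-0.419
apply F[4]=-0.437 → step 5: x=0.022, v=0.208, θ=0.032, ω=-0.362
apply F[5]=-0.430 → step 6: x=0.026, v=0.189, θ=0.025, ω=-0.312
apply F[6]=-0.412 → step 7: x=0.030, v=0.172, θ=0.019, ω=-0.268
apply F[7]=-0.392 → step 8: x=0.033, v=0.156, θ=0.014, ω=-0.230
apply F[8]=-0.374 → step 9: x=0.036, v=0.142, θ=0.010, ω=-0.196
apply F[9]=-0.357 → step 10: x=0.039, v=0.130, θ=0.006, ω=-0.167
apply F[10]=-0.341 → step 11: x=0.041, v=0.118, θ=0.003, ω=-0.142
apply F[11]=-0.326 → step 12: x=0.043, v=0.108, θ=0.001, ω=-0.120
apply F[12]=-0.313 → step 13: x=0.045, v=0.099, θ=-0.002, ω=-0.102
apply F[13]=-0.301 → step 14: x=0.047, v=0.090, θ=-0.003, ω=-0.085
apply F[14]=-0.288 → step 15: x=0.049, v=0.082, θ=-0.005, ω=-0.071
apply F[15]=-0.277 → step 16: x=0.051, v=0.075, θ=-0.006, ω=-0.058
apply F[16]=-0.266 → step 17: x=0.052, v=0.068, θ=-0.007, ω=-0.048
apply F[17]=-0.256 → step 18: x=0.053, v=0.062, θ=-0.008, ω=-0.038
apply F[18]=-0.245 → step 19: x=0.054, v=0.057, θ=-0.009, ω=-0.031
apply F[19]=-0.237 → step 20: x=0.056, v=0.052, θ=-0.009, ω=-0.024
apply F[20]=-0.227 → step 21: x=0.057, v=0.047, θ=-0.010, ω=-0.018
apply F[21]=-0.219 → step 22: x=0.057, v=0.042, θ=-0.010, ω=-0.013
apply F[22]=-0.210 → step 23: x=0.058, v=0.038, θ=-0.010, ω=-0.008
Max |angle| over trajectory = 0.075 rad = 4.3°.

Answer: 4.3°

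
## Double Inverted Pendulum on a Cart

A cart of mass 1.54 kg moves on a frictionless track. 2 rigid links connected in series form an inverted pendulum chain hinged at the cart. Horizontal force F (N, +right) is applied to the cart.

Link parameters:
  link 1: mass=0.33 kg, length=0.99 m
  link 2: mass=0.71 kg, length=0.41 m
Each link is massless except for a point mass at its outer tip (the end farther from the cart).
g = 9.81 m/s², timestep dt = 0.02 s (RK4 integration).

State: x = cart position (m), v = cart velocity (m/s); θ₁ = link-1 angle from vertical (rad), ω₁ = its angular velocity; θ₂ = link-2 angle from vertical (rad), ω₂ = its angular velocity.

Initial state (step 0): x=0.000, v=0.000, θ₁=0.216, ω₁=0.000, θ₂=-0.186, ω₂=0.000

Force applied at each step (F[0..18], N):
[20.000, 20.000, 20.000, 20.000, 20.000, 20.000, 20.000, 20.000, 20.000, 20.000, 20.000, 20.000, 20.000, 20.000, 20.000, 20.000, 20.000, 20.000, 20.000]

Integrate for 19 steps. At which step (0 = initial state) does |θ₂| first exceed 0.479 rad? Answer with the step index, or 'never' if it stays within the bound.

apply F[0]=+20.000 → step 1: x=0.002, v=0.234, θ₁=0.216, ω₁=-0.046, θ₂=-0.191, ω₂=-0.547
apply F[1]=+20.000 → step 2: x=0.009, v=0.468, θ₁=0.214, ω₁=-0.095, θ₂=-0.208, ω₂=-1.092
apply F[2]=+20.000 → step 3: x=0.021, v=0.704, θ₁=0.212, ω₁=-0.152, θ₂=-0.235, ω₂=-1.634
apply F[3]=+20.000 → step 4: x=0.038, v=0.941, θ₁=0.208, ω₁=-0.219, θ₂=-0.273, ω₂=-2.169
apply F[4]=+20.000 → step 5: x=0.059, v=1.182, θ₁=0.203, ω₁=-0.304, θ₂=-0.322, ω₂=-2.689
apply F[5]=+20.000 → step 6: x=0.085, v=1.425, θ₁=0.196, ω₁=-0.411, θ₂=-0.381, ω₂=-3.186
apply F[6]=+20.000 → step 7: x=0.116, v=1.671, θ₁=0.186, ω₁=-0.547, θ₂=-0.449, ω₂=-3.652
apply F[7]=+20.000 → step 8: x=0.152, v=1.920, θ₁=0.174, ω₁=-0.716, θ₂=-0.526, ω₂=-4.080
apply F[8]=+20.000 → step 9: x=0.193, v=2.171, θ₁=0.157, ω₁=-0.923, θ₂=-0.612, ω₂=-4.462
apply F[9]=+20.000 → step 10: x=0.239, v=2.425, θ₁=0.136, ω₁=-1.170, θ₂=-0.705, ω₂=-4.792
apply F[10]=+20.000 → step 11: x=0.290, v=2.681, θ₁=0.110, ω₁=-1.459, θ₂=-0.803, ω₂=-5.066
apply F[11]=+20.000 → step 12: x=0.346, v=2.939, θ₁=0.078, ω₁=-1.788, θ₂=-0.907, ω₂=-5.273
apply F[12]=+20.000 → step 13: x=0.407, v=3.197, θ₁=0.038, ω₁=-2.156, θ₂=-1.014, ω₂=-5.401
apply F[13]=+20.000 → step 14: x=0.474, v=3.457, θ₁=-0.009, ω₁=-2.558, θ₂=-1.122, ω₂=-5.434
apply F[14]=+20.000 → step 15: x=0.545, v=3.717, θ₁=-0.064, ω₁=-2.986, θ₂=-1.230, ω₂=-5.350
apply F[15]=+20.000 → step 16: x=0.622, v=3.974, θ₁=-0.128, ω₁=-3.433, θ₂=-1.335, ω₂=-5.122
apply F[16]=+20.000 → step 17: x=0.704, v=4.228, θ₁=-0.201, ω₁=-3.886, θ₂=-1.434, ω₂=-4.723
apply F[17]=+20.000 → step 18: x=0.791, v=4.474, θ₁=-0.284, ω₁=-4.335, θ₂=-1.523, ω₂=-4.127
apply F[18]=+20.000 → step 19: x=0.883, v=4.709, θ₁=-0.375, ω₁=-4.775, θ₂=-1.598, ω₂=-3.313
|θ₂| = 0.526 > 0.479 first at step 8.

Answer: 8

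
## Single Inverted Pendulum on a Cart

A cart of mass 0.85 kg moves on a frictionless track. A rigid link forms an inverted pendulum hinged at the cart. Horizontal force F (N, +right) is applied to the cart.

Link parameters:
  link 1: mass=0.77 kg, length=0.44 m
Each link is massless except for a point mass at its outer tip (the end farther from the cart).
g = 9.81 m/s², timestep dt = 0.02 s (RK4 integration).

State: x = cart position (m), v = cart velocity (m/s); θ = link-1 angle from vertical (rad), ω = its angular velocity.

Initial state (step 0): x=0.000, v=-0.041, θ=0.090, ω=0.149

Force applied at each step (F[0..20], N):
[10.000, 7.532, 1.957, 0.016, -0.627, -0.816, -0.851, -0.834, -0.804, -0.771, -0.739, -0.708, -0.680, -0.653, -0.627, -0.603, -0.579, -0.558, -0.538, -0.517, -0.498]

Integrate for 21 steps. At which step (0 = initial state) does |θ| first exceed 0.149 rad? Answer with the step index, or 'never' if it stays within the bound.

Answer: never

Derivation:
apply F[0]=+10.000 → step 1: x=0.001, v=0.177, θ=0.088, ω=-0.304
apply F[1]=+7.532 → step 2: x=0.007, v=0.338, θ=0.079, ω=-0.632
apply F[2]=+1.957 → step 3: x=0.014, v=0.371, θ=0.066, ω=-0.675
apply F[3]=+0.016 → step 4: x=0.021, v=0.362, θ=0.053, ω=-0.626
apply F[4]=-0.627 → step 5: x=0.028, v=0.339, θ=0.041, ω=-0.553
apply F[5]=-0.816 → step 6: x=0.034, v=0.313, θ=0.031, ω=-0.479
apply F[6]=-0.851 → step 7: x=0.040, v=0.288, θ=0.022, ω=-0.411
apply F[7]=-0.834 → step 8: x=0.046, v=0.266, θ=0.014, ω=-0.351
apply F[8]=-0.804 → step 9: x=0.051, v=0.245, θ=0.008, ω=-0.299
apply F[9]=-0.771 → step 10: x=0.056, v=0.226, θ=0.002, ω=-0.253
apply F[10]=-0.739 → step 11: x=0.060, v=0.208, θ=-0.002, ω=-0.213
apply F[11]=-0.708 → step 12: x=0.064, v=0.192, θ=-0.006, ω=-0.179
apply F[12]=-0.680 → step 13: x=0.068, v=0.178, θ=-0.009, ω=-0.149
apply F[13]=-0.653 → step 14: x=0.071, v=0.164, θ=-0.012, ω=-0.124
apply F[14]=-0.627 → step 15: x=0.074, v=0.152, θ=-0.014, ω=-0.101
apply F[15]=-0.603 → step 16: x=0.077, v=0.140, θ=-0.016, ω=-0.082
apply F[16]=-0.579 → step 17: x=0.080, v=0.130, θ=-0.018, ω=-0.066
apply F[17]=-0.558 → step 18: x=0.083, v=0.120, θ=-0.019, ω=-0.051
apply F[18]=-0.538 → step 19: x=0.085, v=0.111, θ=-0.020, ω=-0.039
apply F[19]=-0.517 → step 20: x=0.087, v=0.102, θ=-0.020, ω=-0.028
apply F[20]=-0.498 → step 21: x=0.089, v=0.094, θ=-0.021, ω=-0.019
max |θ| = 0.090 ≤ 0.149 over all 22 states.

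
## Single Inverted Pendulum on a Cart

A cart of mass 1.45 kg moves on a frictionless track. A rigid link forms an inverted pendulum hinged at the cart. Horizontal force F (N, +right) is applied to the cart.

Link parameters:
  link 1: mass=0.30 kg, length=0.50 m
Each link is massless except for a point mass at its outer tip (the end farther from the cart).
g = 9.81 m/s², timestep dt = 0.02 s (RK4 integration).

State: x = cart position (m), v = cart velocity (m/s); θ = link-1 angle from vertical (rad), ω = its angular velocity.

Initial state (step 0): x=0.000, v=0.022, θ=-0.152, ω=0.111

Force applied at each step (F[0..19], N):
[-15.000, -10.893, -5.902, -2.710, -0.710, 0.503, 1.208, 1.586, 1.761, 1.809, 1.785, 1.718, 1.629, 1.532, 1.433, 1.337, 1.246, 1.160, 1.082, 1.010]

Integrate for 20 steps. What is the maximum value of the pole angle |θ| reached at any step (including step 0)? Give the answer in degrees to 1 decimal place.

Answer: 8.7°

Derivation:
apply F[0]=-15.000 → step 1: x=-0.002, v=-0.178, θ=-0.146, ω=0.448
apply F[1]=-10.893 → step 2: x=-0.007, v=-0.322, θ=-0.135, ω=0.678
apply F[2]=-5.902 → step 3: x=-0.014, v=-0.398, θ=-0.121, ω=0.779
apply F[3]=-2.710 → step 4: x=-0.022, v=-0.431, θ=-0.105, ω=0.800
apply F[4]=-0.710 → step 5: x=-0.031, v=-0.437, θ=-0.089, ω=0.774
apply F[5]=+0.503 → step 6: x=-0.039, v=-0.427, θ=-0.074, ω=0.722
apply F[6]=+1.208 → step 7: x=-0.048, v=-0.408, θ=-0.060, ω=0.657
apply F[7]=+1.586 → step 8: x=-0.056, v=-0.384, θ=-0.048, ω=0.588
apply F[8]=+1.761 → step 9: x=-0.063, v=-0.358, θ=-0.037, ω=0.520
apply F[9]=+1.809 → step 10: x=-0.070, v=-0.332, θ=-0.027, ω=0.455
apply F[10]=+1.785 → step 11: x=-0.076, v=-0.306, θ=-0.019, ω=0.395
apply F[11]=+1.718 → step 12: x=-0.082, v=-0.282, θ=-0.011, ω=0.340
apply F[12]=+1.629 → step 13: x=-0.088, v=-0.259, θ=-0.005, ω=0.292
apply F[13]=+1.532 → step 14: x=-0.093, v=-0.238, θ=0.000, ω=0.248
apply F[14]=+1.433 → step 15: x=-0.097, v=-0.218, θ=0.005, ω=0.210
apply F[15]=+1.337 → step 16: x=-0.101, v=-0.200, θ=0.009, ω=0.177
apply F[16]=+1.246 → step 17: x=-0.105, v=-0.183, θ=0.012, ω=0.147
apply F[17]=+1.160 → step 18: x=-0.109, v=-0.168, θ=0.015, ω=0.122
apply F[18]=+1.082 → step 19: x=-0.112, v=-0.153, θ=0.017, ω=0.099
apply F[19]=+1.010 → step 20: x=-0.115, v=-0.140, θ=0.019, ω=0.080
Max |angle| over trajectory = 0.152 rad = 8.7°.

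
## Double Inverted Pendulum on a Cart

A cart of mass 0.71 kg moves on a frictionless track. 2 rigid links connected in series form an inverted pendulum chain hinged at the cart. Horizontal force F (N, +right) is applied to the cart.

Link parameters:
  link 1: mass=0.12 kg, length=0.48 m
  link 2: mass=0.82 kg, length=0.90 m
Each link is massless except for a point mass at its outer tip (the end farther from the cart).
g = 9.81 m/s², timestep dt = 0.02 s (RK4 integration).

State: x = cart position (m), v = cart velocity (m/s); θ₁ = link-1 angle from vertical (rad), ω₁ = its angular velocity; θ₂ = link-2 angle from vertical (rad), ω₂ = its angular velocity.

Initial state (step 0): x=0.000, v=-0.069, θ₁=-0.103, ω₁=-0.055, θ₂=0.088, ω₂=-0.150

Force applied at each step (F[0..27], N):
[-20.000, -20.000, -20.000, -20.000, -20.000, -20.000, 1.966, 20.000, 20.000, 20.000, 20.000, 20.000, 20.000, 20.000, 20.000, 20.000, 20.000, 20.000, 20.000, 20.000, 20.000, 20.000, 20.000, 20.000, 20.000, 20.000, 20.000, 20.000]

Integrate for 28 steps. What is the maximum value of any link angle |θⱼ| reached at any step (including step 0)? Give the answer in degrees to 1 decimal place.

Answer: 84.5°

Derivation:
apply F[0]=-20.000 → step 1: x=-0.007, v=-0.605, θ₁=-0.099, ω₁=0.488, θ₂=0.088, ω₂=0.178
apply F[1]=-20.000 → step 2: x=-0.024, v=-1.145, θ₁=-0.083, ω₁=1.079, θ₂=0.095, ω₂=0.484
apply F[2]=-20.000 → step 3: x=-0.053, v=-1.692, θ₁=-0.055, ω₁=1.774, θ₂=0.107, ω₂=0.742
apply F[3]=-20.000 → step 4: x=-0.092, v=-2.249, θ₁=-0.011, ω₁=2.634, θ₂=0.124, ω₂=0.921
apply F[4]=-20.000 → step 5: x=-0.143, v=-2.814, θ₁=0.052, ω₁=3.705, θ₂=0.143, ω₂=0.992
apply F[5]=-20.000 → step 6: x=-0.205, v=-3.370, θ₁=0.138, ω₁=4.929, θ₂=0.163, ω₂=0.972
apply F[6]=+1.966 → step 7: x=-0.271, v=-3.304, θ₁=0.236, ω₁=4.864, θ₂=0.183, ω₂=0.977
apply F[7]=+20.000 → step 8: x=-0.332, v=-2.786, θ₁=0.325, ω₁=4.098, θ₂=0.201, ω₂=0.879
apply F[8]=+20.000 → step 9: x=-0.383, v=-2.305, θ₁=0.402, ω₁=3.681, θ₂=0.217, ω₂=0.645
apply F[9]=+20.000 → step 10: x=-0.424, v=-1.846, θ₁=0.474, ω₁=3.542, θ₂=0.226, ω₂=0.298
apply F[10]=+20.000 → step 11: x=-0.457, v=-1.396, θ₁=0.545, ω₁=3.591, θ₂=0.228, ω₂=-0.127
apply F[11]=+20.000 → step 12: x=-0.480, v=-0.944, θ₁=0.619, ω₁=3.741, θ₂=0.221, ω₂=-0.592
apply F[12]=+20.000 → step 13: x=-0.495, v=-0.483, θ₁=0.695, ω₁=3.917, θ₂=0.205, ω₂=-1.065
apply F[13]=+20.000 → step 14: x=-0.499, v=-0.010, θ₁=0.775, ω₁=4.070, θ₂=0.179, ω₂=-1.521
apply F[14]=+20.000 → step 15: x=-0.495, v=0.475, θ₁=0.858, ω₁=4.173, θ₂=0.144, ω₂=-1.951
apply F[15]=+20.000 → step 16: x=-0.480, v=0.970, θ₁=0.942, ω₁=4.216, θ₂=0.101, ω₂=-2.354
apply F[16]=+20.000 → step 17: x=-0.456, v=1.471, θ₁=1.026, ω₁=4.196, θ₂=0.050, ω₂=-2.738
apply F[17]=+20.000 → step 18: x=-0.422, v=1.977, θ₁=1.109, ω₁=4.110, θ₂=-0.009, ω₂=-3.113
apply F[18]=+20.000 → step 19: x=-0.377, v=2.483, θ₁=1.190, ω₁=3.950, θ₂=-0.075, ω₂=-3.492
apply F[19]=+20.000 → step 20: x=-0.322, v=2.988, θ₁=1.266, ω₁=3.697, θ₂=-0.149, ω₂=-3.891
apply F[20]=+20.000 → step 21: x=-0.257, v=3.487, θ₁=1.337, ω₁=3.321, θ₂=-0.231, ω₂=-4.329
apply F[21]=+20.000 → step 22: x=-0.183, v=3.975, θ₁=1.398, ω₁=2.773, θ₂=-0.322, ω₂=-4.833
apply F[22]=+20.000 → step 23: x=-0.099, v=4.445, θ₁=1.446, ω₁=1.974, θ₂=-0.425, ω₂=-5.435
apply F[23]=+20.000 → step 24: x=-0.005, v=4.888, θ₁=1.475, ω₁=0.814, θ₂=-0.540, ω₂=-6.178
apply F[24]=+20.000 → step 25: x=0.097, v=5.290, θ₁=1.475, ω₁=-0.853, θ₂=-0.673, ω₂=-7.105
apply F[25]=+20.000 → step 26: x=0.206, v=5.639, θ₁=1.436, ω₁=-3.173, θ₂=-0.826, ω₂=-8.240
apply F[26]=+20.000 → step 27: x=0.322, v=5.941, θ₁=1.344, ω₁=-6.212, θ₂=-1.004, ω₂=-9.534
apply F[27]=+20.000 → step 28: x=0.444, v=6.242, θ₁=1.184, ω₁=-9.842, θ₂=-1.207, ω₂=-10.790
Max |angle| over trajectory = 1.475 rad = 84.5°.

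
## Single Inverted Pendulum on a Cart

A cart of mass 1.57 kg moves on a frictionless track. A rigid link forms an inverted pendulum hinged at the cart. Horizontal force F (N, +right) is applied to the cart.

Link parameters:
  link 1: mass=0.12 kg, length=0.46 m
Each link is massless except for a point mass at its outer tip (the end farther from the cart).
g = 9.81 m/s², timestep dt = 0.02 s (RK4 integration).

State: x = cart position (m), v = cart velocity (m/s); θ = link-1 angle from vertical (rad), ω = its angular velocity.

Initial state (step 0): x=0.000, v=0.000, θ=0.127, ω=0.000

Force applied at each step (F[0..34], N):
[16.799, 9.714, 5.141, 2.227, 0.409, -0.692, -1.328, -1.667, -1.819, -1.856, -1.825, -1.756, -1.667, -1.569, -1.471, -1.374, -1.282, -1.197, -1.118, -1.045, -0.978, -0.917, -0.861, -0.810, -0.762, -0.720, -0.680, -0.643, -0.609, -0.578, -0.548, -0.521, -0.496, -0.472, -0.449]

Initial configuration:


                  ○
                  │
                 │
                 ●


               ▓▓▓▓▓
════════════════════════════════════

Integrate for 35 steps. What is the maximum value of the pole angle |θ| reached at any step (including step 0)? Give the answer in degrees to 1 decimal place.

Answer: 7.3°

Derivation:
apply F[0]=+16.799 → step 1: x=0.002, v=0.212, θ=0.123, ω=-0.404
apply F[1]=+9.714 → step 2: x=0.008, v=0.334, θ=0.113, ω=-0.616
apply F[2]=+5.141 → step 3: x=0.015, v=0.398, θ=0.100, ω=-0.709
apply F[3]=+2.227 → step 4: x=0.023, v=0.425, θ=0.085, ω=-0.728
apply F[4]=+0.409 → step 5: x=0.032, v=0.429, θ=0.071, ω=-0.704
apply F[5]=-0.692 → step 6: x=0.040, v=0.419, θ=0.057, ω=-0.655
apply F[6]=-1.328 → step 7: x=0.048, v=0.401, θ=0.045, ω=-0.595
apply F[7]=-1.667 → step 8: x=0.056, v=0.380, θ=0.034, ω=-0.531
apply F[8]=-1.819 → step 9: x=0.063, v=0.356, θ=0.024, ω=-0.468
apply F[9]=-1.856 → step 10: x=0.070, v=0.332, θ=0.015, ω=-0.408
apply F[10]=-1.825 → step 11: x=0.077, v=0.309, θ=0.007, ω=-0.352
apply F[11]=-1.756 → step 12: x=0.083, v=0.286, θ=0.001, ω=-0.302
apply F[12]=-1.667 → step 13: x=0.088, v=0.265, θ=-0.005, ω=-0.257
apply F[13]=-1.569 → step 14: x=0.093, v=0.245, θ=-0.010, ω=-0.217
apply F[14]=-1.471 → step 15: x=0.098, v=0.227, θ=-0.014, ω=-0.181
apply F[15]=-1.374 → step 16: x=0.102, v=0.209, θ=-0.017, ω=-0.150
apply F[16]=-1.282 → step 17: x=0.106, v=0.193, θ=-0.020, ω=-0.123
apply F[17]=-1.197 → step 18: x=0.110, v=0.178, θ=-0.022, ω=-0.100
apply F[18]=-1.118 → step 19: x=0.114, v=0.164, θ=-0.024, ω=-0.079
apply F[19]=-1.045 → step 20: x=0.117, v=0.151, θ=-0.025, ω=-0.062
apply F[20]=-0.978 → step 21: x=0.120, v=0.139, θ=-0.026, ω=-0.046
apply F[21]=-0.917 → step 22: x=0.122, v=0.128, θ=-0.027, ω=-0.033
apply F[22]=-0.861 → step 23: x=0.125, v=0.117, θ=-0.028, ω=-0.022
apply F[23]=-0.810 → step 24: x=0.127, v=0.108, θ=-0.028, ω=-0.012
apply F[24]=-0.762 → step 25: x=0.129, v=0.098, θ=-0.028, ω=-0.004
apply F[25]=-0.720 → step 26: x=0.131, v=0.090, θ=-0.028, ω=0.003
apply F[26]=-0.680 → step 27: x=0.133, v=0.081, θ=-0.028, ω=0.009
apply F[27]=-0.643 → step 28: x=0.134, v=0.074, θ=-0.028, ω=0.014
apply F[28]=-0.609 → step 29: x=0.136, v=0.066, θ=-0.027, ω=0.018
apply F[29]=-0.578 → step 30: x=0.137, v=0.059, θ=-0.027, ω=0.022
apply F[30]=-0.548 → step 31: x=0.138, v=0.053, θ=-0.027, ω=0.025
apply F[31]=-0.521 → step 32: x=0.139, v=0.046, θ=-0.026, ω=0.027
apply F[32]=-0.496 → step 33: x=0.140, v=0.040, θ=-0.025, ω=0.029
apply F[33]=-0.472 → step 34: x=0.141, v=0.035, θ=-0.025, ω=0.031
apply F[34]=-0.449 → step 35: x=0.141, v=0.029, θ=-0.024, ω=0.032
Max |angle| over trajectory = 0.127 rad = 7.3°.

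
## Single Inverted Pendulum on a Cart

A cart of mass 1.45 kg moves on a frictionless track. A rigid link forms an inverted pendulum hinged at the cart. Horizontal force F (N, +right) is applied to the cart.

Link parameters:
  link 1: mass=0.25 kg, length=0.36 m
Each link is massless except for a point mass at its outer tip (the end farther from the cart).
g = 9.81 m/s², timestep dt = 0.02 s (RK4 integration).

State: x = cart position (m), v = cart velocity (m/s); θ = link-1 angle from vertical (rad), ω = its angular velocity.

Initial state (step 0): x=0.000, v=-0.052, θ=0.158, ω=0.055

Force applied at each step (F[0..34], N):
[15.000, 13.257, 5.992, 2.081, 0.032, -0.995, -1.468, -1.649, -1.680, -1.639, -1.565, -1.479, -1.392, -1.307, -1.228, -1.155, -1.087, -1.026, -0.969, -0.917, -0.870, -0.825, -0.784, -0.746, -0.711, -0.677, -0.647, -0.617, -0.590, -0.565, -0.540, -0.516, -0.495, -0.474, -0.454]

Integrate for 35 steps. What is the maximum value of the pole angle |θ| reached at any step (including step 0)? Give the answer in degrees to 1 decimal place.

apply F[0]=+15.000 → step 1: x=0.001, v=0.149, θ=0.154, ω=-0.411
apply F[1]=+13.257 → step 2: x=0.006, v=0.326, θ=0.142, ω=-0.817
apply F[2]=+5.992 → step 3: x=0.013, v=0.404, θ=0.124, ω=-0.959
apply F[3]=+2.081 → step 4: x=0.021, v=0.429, θ=0.105, ω=-0.966
apply F[4]=+0.032 → step 5: x=0.030, v=0.426, θ=0.087, ω=-0.906
apply F[5]=-0.995 → step 6: x=0.038, v=0.410, θ=0.069, ω=-0.819
apply F[6]=-1.468 → step 7: x=0.046, v=0.388, θ=0.054, ω=-0.724
apply F[7]=-1.649 → step 8: x=0.054, v=0.364, θ=0.040, ω=-0.631
apply F[8]=-1.680 → step 9: x=0.061, v=0.339, θ=0.029, ω=-0.544
apply F[9]=-1.639 → step 10: x=0.067, v=0.316, θ=0.019, ω=-0.467
apply F[10]=-1.565 → step 11: x=0.073, v=0.294, θ=0.010, ω=-0.398
apply F[11]=-1.479 → step 12: x=0.079, v=0.273, θ=0.003, ω=-0.337
apply F[12]=-1.392 → step 13: x=0.084, v=0.254, θ=-0.004, ω=-0.284
apply F[13]=-1.307 → step 14: x=0.089, v=0.236, θ=-0.009, ω=-0.238
apply F[14]=-1.228 → step 15: x=0.094, v=0.220, θ=-0.013, ω=-0.198
apply F[15]=-1.155 → step 16: x=0.098, v=0.204, θ=-0.017, ω=-0.164
apply F[16]=-1.087 → step 17: x=0.102, v=0.190, θ=-0.020, ω=-0.134
apply F[17]=-1.026 → step 18: x=0.106, v=0.176, θ=-0.022, ω=-0.108
apply F[18]=-0.969 → step 19: x=0.109, v=0.164, θ=-0.024, ω=-0.086
apply F[19]=-0.917 → step 20: x=0.112, v=0.152, θ=-0.026, ω=-0.067
apply F[20]=-0.870 → step 21: x=0.115, v=0.141, θ=-0.027, ω=-0.050
apply F[21]=-0.825 → step 22: x=0.118, v=0.131, θ=-0.028, ω=-0.036
apply F[22]=-0.784 → step 23: x=0.120, v=0.121, θ=-0.028, ω=-0.024
apply F[23]=-0.746 → step 24: x=0.123, v=0.111, θ=-0.029, ω=-0.014
apply F[24]=-0.711 → step 25: x=0.125, v=0.103, θ=-0.029, ω=-0.005
apply F[25]=-0.677 → step 26: x=0.127, v=0.094, θ=-0.029, ω=0.003
apply F[26]=-0.647 → step 27: x=0.129, v=0.086, θ=-0.029, ω=0.009
apply F[27]=-0.617 → step 28: x=0.130, v=0.079, θ=-0.029, ω=0.014
apply F[28]=-0.590 → step 29: x=0.132, v=0.072, θ=-0.028, ω=0.019
apply F[29]=-0.565 → step 30: x=0.133, v=0.065, θ=-0.028, ω=0.023
apply F[30]=-0.540 → step 31: x=0.134, v=0.058, θ=-0.027, ω=0.026
apply F[31]=-0.516 → step 32: x=0.135, v=0.052, θ=-0.027, ω=0.028
apply F[32]=-0.495 → step 33: x=0.136, v=0.046, θ=-0.026, ω=0.030
apply F[33]=-0.474 → step 34: x=0.137, v=0.040, θ=-0.026, ω=0.032
apply F[34]=-0.454 → step 35: x=0.138, v=0.035, θ=-0.025, ω=0.033
Max |angle| over trajectory = 0.158 rad = 9.1°.

Answer: 9.1°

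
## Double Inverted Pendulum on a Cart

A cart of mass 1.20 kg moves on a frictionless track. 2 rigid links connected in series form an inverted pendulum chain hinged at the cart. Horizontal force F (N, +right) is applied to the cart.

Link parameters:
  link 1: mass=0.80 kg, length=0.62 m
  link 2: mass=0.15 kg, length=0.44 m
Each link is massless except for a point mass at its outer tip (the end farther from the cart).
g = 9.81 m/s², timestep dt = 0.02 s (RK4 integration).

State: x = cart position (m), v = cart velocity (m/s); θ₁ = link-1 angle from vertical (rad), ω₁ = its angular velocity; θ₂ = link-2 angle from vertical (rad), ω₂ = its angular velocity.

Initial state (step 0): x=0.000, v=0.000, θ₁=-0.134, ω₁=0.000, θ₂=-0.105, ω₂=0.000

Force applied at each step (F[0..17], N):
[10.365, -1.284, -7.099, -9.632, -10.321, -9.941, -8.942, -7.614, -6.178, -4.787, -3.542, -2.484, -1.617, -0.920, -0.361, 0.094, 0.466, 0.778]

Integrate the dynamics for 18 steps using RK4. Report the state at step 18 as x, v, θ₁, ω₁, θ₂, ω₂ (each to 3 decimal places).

Answer: x=-0.162, v=-0.736, θ₁=-0.021, ω₁=0.511, θ₂=-0.032, ω₂=0.307

Derivation:
apply F[0]=+10.365 → step 1: x=0.002, v=0.191, θ₁=-0.137, ω₁=-0.349, θ₂=-0.105, ω₂=0.014
apply F[1]=-1.284 → step 2: x=0.006, v=0.191, θ₁=-0.145, ω₁=-0.396, θ₂=-0.104, ω₂=0.033
apply F[2]=-7.099 → step 3: x=0.009, v=0.097, θ₁=-0.152, ω₁=-0.295, θ₂=-0.104, ω₂=0.057
apply F[3]=-9.632 → step 4: x=0.009, v=-0.038, θ₁=-0.156, ω₁=-0.133, θ₂=-0.102, ω₂=0.087
apply F[4]=-10.321 → step 5: x=0.007, v=-0.183, θ₁=-0.157, ω₁=0.046, θ₂=-0.100, ω₂=0.120
apply F[5]=-9.941 → step 6: x=0.002, v=-0.322, θ₁=-0.154, ω₁=0.215, θ₂=-0.097, ω₂=0.153
apply F[6]=-8.942 → step 7: x=-0.006, v=-0.446, θ₁=-0.149, ω₁=0.361, θ₂=-0.094, ω₂=0.185
apply F[7]=-7.614 → step 8: x=-0.016, v=-0.550, θ₁=-0.140, ω₁=0.477, θ₂=-0.090, ω₂=0.214
apply F[8]=-6.178 → step 9: x=-0.028, v=-0.631, θ₁=-0.130, ω₁=0.561, θ₂=-0.085, ω₂=0.240
apply F[9]=-4.787 → step 10: x=-0.041, v=-0.691, θ₁=-0.118, ω₁=0.616, θ₂=-0.080, ω₂=0.262
apply F[10]=-3.542 → step 11: x=-0.055, v=-0.733, θ₁=-0.106, ω₁=0.646, θ₂=-0.075, ω₂=0.280
apply F[11]=-2.484 → step 12: x=-0.070, v=-0.760, θ₁=-0.093, ω₁=0.655, θ₂=-0.069, ω₂=0.294
apply F[12]=-1.617 → step 13: x=-0.085, v=-0.773, θ₁=-0.079, ω₁=0.650, θ₂=-0.063, ω₂=0.304
apply F[13]=-0.920 → step 14: x=-0.101, v=-0.778, θ₁=-0.067, ω₁=0.633, θ₂=-0.057, ω₂=0.311
apply F[14]=-0.361 → step 15: x=-0.116, v=-0.775, θ₁=-0.054, ω₁=0.608, θ₂=-0.051, ω₂=0.314
apply F[15]=+0.094 → step 16: x=-0.132, v=-0.766, θ₁=-0.042, ω₁=0.579, θ₂=-0.044, ω₂=0.315
apply F[16]=+0.466 → step 17: x=-0.147, v=-0.752, θ₁=-0.031, ω₁=0.546, θ₂=-0.038, ω₂=0.312
apply F[17]=+0.778 → step 18: x=-0.162, v=-0.736, θ₁=-0.021, ω₁=0.511, θ₂=-0.032, ω₂=0.307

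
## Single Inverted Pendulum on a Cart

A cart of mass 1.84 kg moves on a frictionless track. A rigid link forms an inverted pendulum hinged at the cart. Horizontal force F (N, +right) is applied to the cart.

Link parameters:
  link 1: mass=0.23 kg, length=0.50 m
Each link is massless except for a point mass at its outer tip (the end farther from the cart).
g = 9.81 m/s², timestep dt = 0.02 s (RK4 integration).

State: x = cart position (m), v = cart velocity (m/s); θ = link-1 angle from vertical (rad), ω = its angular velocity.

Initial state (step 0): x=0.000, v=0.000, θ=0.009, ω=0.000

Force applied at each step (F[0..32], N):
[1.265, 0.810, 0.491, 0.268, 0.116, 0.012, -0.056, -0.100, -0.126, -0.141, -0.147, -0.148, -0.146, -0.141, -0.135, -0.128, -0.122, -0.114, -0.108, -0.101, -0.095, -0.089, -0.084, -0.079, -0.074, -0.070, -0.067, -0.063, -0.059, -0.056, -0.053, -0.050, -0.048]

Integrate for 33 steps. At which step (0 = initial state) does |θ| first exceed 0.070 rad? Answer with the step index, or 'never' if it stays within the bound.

Answer: never

Derivation:
apply F[0]=+1.265 → step 1: x=0.000, v=0.014, θ=0.009, ω=-0.024
apply F[1]=+0.810 → step 2: x=0.000, v=0.022, θ=0.008, ω=-0.037
apply F[2]=+0.491 → step 3: x=0.001, v=0.027, θ=0.007, ω=-0.045
apply F[3]=+0.268 → step 4: x=0.002, v=0.030, θ=0.006, ω=-0.047
apply F[4]=+0.116 → step 5: x=0.002, v=0.031, θ=0.005, ω=-0.047
apply F[5]=+0.012 → step 6: x=0.003, v=0.031, θ=0.005, ω=-0.045
apply F[6]=-0.056 → step 7: x=0.003, v=0.030, θ=0.004, ω=-0.042
apply F[7]=-0.100 → step 8: x=0.004, v=0.029, θ=0.003, ω=-0.039
apply F[8]=-0.126 → step 9: x=0.005, v=0.028, θ=0.002, ω=-0.035
apply F[9]=-0.141 → step 10: x=0.005, v=0.026, θ=0.001, ω=-0.031
apply F[10]=-0.147 → step 11: x=0.006, v=0.025, θ=0.001, ω=-0.027
apply F[11]=-0.148 → step 12: x=0.006, v=0.023, θ=0.000, ω=-0.024
apply F[12]=-0.146 → step 13: x=0.007, v=0.021, θ=-0.000, ω=-0.021
apply F[13]=-0.141 → step 14: x=0.007, v=0.020, θ=-0.000, ω=-0.018
apply F[14]=-0.135 → step 15: x=0.007, v=0.018, θ=-0.001, ω=-0.015
apply F[15]=-0.128 → step 16: x=0.008, v=0.017, θ=-0.001, ω=-0.013
apply F[16]=-0.122 → step 17: x=0.008, v=0.016, θ=-0.001, ω=-0.011
apply F[17]=-0.114 → step 18: x=0.008, v=0.015, θ=-0.002, ω=-0.009
apply F[18]=-0.108 → step 19: x=0.009, v=0.013, θ=-0.002, ω=-0.007
apply F[19]=-0.101 → step 20: x=0.009, v=0.012, θ=-0.002, ω=-0.006
apply F[20]=-0.095 → step 21: x=0.009, v=0.011, θ=-0.002, ω=-0.004
apply F[21]=-0.089 → step 22: x=0.009, v=0.010, θ=-0.002, ω=-0.003
apply F[22]=-0.084 → step 23: x=0.010, v=0.010, θ=-0.002, ω=-0.002
apply F[23]=-0.079 → step 24: x=0.010, v=0.009, θ=-0.002, ω=-0.002
apply F[24]=-0.074 → step 25: x=0.010, v=0.008, θ=-0.002, ω=-0.001
apply F[25]=-0.070 → step 26: x=0.010, v=0.007, θ=-0.002, ω=-0.000
apply F[26]=-0.067 → step 27: x=0.010, v=0.007, θ=-0.002, ω=0.000
apply F[27]=-0.063 → step 28: x=0.010, v=0.006, θ=-0.002, ω=0.001
apply F[28]=-0.059 → step 29: x=0.010, v=0.005, θ=-0.002, ω=0.001
apply F[29]=-0.056 → step 30: x=0.011, v=0.005, θ=-0.002, ω=0.001
apply F[30]=-0.053 → step 31: x=0.011, v=0.004, θ=-0.002, ω=0.002
apply F[31]=-0.050 → step 32: x=0.011, v=0.004, θ=-0.002, ω=0.002
apply F[32]=-0.048 → step 33: x=0.011, v=0.003, θ=-0.002, ω=0.002
max |θ| = 0.009 ≤ 0.070 over all 34 states.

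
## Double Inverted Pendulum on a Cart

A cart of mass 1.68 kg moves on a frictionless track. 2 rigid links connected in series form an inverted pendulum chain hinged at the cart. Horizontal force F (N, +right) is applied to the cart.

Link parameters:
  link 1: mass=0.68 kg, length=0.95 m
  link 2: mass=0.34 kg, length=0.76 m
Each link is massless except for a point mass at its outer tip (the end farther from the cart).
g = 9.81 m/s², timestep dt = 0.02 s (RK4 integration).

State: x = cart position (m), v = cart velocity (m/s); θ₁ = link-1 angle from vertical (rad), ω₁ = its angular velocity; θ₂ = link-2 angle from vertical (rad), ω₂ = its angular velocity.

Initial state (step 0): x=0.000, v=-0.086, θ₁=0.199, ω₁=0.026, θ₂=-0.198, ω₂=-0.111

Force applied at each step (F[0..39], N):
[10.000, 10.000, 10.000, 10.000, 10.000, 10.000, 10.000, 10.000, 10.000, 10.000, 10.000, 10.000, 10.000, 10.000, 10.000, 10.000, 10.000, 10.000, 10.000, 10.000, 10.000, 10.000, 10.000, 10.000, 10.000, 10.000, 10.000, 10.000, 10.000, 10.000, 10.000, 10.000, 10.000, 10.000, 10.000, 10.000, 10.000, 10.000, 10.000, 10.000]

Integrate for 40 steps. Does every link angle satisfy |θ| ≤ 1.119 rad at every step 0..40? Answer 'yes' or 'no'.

Answer: no

Derivation:
apply F[0]=+10.000 → step 1: x=-0.001, v=0.009, θ₁=0.199, ω₁=0.005, θ₂=-0.202, ω₂=-0.261
apply F[1]=+10.000 → step 2: x=0.000, v=0.105, θ₁=0.199, ω₁=-0.015, θ₂=-0.208, ω₂=-0.413
apply F[2]=+10.000 → step 3: x=0.003, v=0.201, θ₁=0.199, ω₁=-0.036, θ₂=-0.218, ω₂=-0.567
apply F[3]=+10.000 → step 4: x=0.008, v=0.297, θ₁=0.198, ω₁=-0.058, θ₂=-0.231, ω₂=-0.723
apply F[4]=+10.000 → step 5: x=0.015, v=0.393, θ₁=0.196, ω₁=-0.080, θ₂=-0.247, ω₂=-0.883
apply F[5]=+10.000 → step 6: x=0.024, v=0.490, θ₁=0.195, ω₁=-0.102, θ₂=-0.266, ω₂=-1.045
apply F[6]=+10.000 → step 7: x=0.035, v=0.587, θ₁=0.192, ω₁=-0.127, θ₂=-0.289, ω₂=-1.212
apply F[7]=+10.000 → step 8: x=0.048, v=0.685, θ₁=0.189, ω₁=-0.153, θ₂=-0.315, ω₂=-1.383
apply F[8]=+10.000 → step 9: x=0.062, v=0.784, θ₁=0.186, ω₁=-0.182, θ₂=-0.344, ω₂=-1.558
apply F[9]=+10.000 → step 10: x=0.079, v=0.883, θ₁=0.182, ω₁=-0.214, θ₂=-0.377, ω₂=-1.737
apply F[10]=+10.000 → step 11: x=0.098, v=0.984, θ₁=0.178, ω₁=-0.249, θ₂=-0.414, ω₂=-1.920
apply F[11]=+10.000 → step 12: x=0.118, v=1.085, θ₁=0.172, ω₁=-0.290, θ₂=-0.454, ω₂=-2.107
apply F[12]=+10.000 → step 13: x=0.141, v=1.188, θ₁=0.166, ω₁=-0.337, θ₂=-0.498, ω₂=-2.297
apply F[13]=+10.000 → step 14: x=0.166, v=1.292, θ₁=0.159, ω₁=-0.391, θ₂=-0.546, ω₂=-2.489
apply F[14]=+10.000 → step 15: x=0.193, v=1.397, θ₁=0.150, ω₁=-0.454, θ₂=-0.598, ω₂=-2.684
apply F[15]=+10.000 → step 16: x=0.222, v=1.504, θ₁=0.140, ω₁=-0.526, θ₂=-0.653, ω₂=-2.880
apply F[16]=+10.000 → step 17: x=0.253, v=1.612, θ₁=0.129, ω₁=-0.610, θ₂=-0.713, ω₂=-3.076
apply F[17]=+10.000 → step 18: x=0.286, v=1.721, θ₁=0.116, ω₁=-0.706, θ₂=-0.776, ω₂=-3.270
apply F[18]=+10.000 → step 19: x=0.322, v=1.832, θ₁=0.101, ω₁=-0.817, θ₂=-0.844, ω₂=-3.462
apply F[19]=+10.000 → step 20: x=0.360, v=1.945, θ₁=0.083, ω₁=-0.943, θ₂=-0.915, ω₂=-3.650
apply F[20]=+10.000 → step 21: x=0.400, v=2.059, θ₁=0.063, ω₁=-1.087, θ₂=-0.990, ω₂=-3.833
apply F[21]=+10.000 → step 22: x=0.442, v=2.175, θ₁=0.040, ω₁=-1.248, θ₂=-1.068, ω₂=-4.008
apply F[22]=+10.000 → step 23: x=0.487, v=2.292, θ₁=0.013, ω₁=-1.429, θ₂=-1.150, ω₂=-4.172
apply F[23]=+10.000 → step 24: x=0.534, v=2.411, θ₁=-0.018, ω₁=-1.629, θ₂=-1.235, ω₂=-4.322
apply F[24]=+10.000 → step 25: x=0.583, v=2.532, θ₁=-0.052, ω₁=-1.849, θ₂=-1.323, ω₂=-4.455
apply F[25]=+10.000 → step 26: x=0.635, v=2.654, θ₁=-0.092, ω₁=-2.088, θ₂=-1.413, ω₂=-4.566
apply F[26]=+10.000 → step 27: x=0.689, v=2.775, θ₁=-0.136, ω₁=-2.344, θ₂=-1.505, ω₂=-4.649
apply F[27]=+10.000 → step 28: x=0.746, v=2.897, θ₁=-0.186, ω₁=-2.616, θ₂=-1.599, ω₂=-4.699
apply F[28]=+10.000 → step 29: x=0.805, v=3.016, θ₁=-0.241, ω₁=-2.899, θ₂=-1.693, ω₂=-4.707
apply F[29]=+10.000 → step 30: x=0.867, v=3.132, θ₁=-0.302, ω₁=-3.190, θ₂=-1.787, ω₂=-4.669
apply F[30]=+10.000 → step 31: x=0.930, v=3.242, θ₁=-0.368, ω₁=-3.482, θ₂=-1.879, ω₂=-4.576
apply F[31]=+10.000 → step 32: x=0.996, v=3.343, θ₁=-0.441, ω₁=-3.771, θ₂=-1.969, ω₂=-4.426
apply F[32]=+10.000 → step 33: x=1.064, v=3.431, θ₁=-0.519, ω₁=-4.051, θ₂=-2.056, ω₂=-4.214
apply F[33]=+10.000 → step 34: x=1.133, v=3.505, θ₁=-0.603, ω₁=-4.318, θ₂=-2.138, ω₂=-3.939
apply F[34]=+10.000 → step 35: x=1.204, v=3.562, θ₁=-0.692, ω₁=-4.570, θ₂=-2.213, ω₂=-3.602
apply F[35]=+10.000 → step 36: x=1.276, v=3.599, θ₁=-0.786, ω₁=-4.806, θ₂=-2.281, ω₂=-3.206
apply F[36]=+10.000 → step 37: x=1.348, v=3.614, θ₁=-0.884, ω₁=-5.029, θ₂=-2.341, ω₂=-2.755
apply F[37]=+10.000 → step 38: x=1.420, v=3.608, θ₁=-0.987, ω₁=-5.243, θ₂=-2.391, ω₂=-2.252
apply F[38]=+10.000 → step 39: x=1.492, v=3.577, θ₁=-1.094, ω₁=-5.455, θ₂=-2.431, ω₂=-1.700
apply F[39]=+10.000 → step 40: x=1.563, v=3.522, θ₁=-1.205, ω₁=-5.673, θ₂=-2.459, ω₂=-1.103
Max |angle| over trajectory = 2.459 rad; bound = 1.119 → exceeded.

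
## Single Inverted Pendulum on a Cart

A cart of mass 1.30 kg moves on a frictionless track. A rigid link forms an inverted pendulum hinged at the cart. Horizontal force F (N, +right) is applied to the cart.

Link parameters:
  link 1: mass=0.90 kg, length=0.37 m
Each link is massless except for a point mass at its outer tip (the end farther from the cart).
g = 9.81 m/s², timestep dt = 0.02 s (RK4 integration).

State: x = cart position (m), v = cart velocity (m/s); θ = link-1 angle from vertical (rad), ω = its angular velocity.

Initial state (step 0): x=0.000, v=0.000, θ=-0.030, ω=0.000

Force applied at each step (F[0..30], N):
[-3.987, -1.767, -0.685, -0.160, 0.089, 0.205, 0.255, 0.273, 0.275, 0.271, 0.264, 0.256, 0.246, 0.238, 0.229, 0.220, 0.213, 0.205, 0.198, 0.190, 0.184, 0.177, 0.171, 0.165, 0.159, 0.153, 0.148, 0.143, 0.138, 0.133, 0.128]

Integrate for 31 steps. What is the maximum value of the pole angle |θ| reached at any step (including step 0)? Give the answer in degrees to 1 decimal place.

Answer: 1.7°

Derivation:
apply F[0]=-3.987 → step 1: x=-0.001, v=-0.057, θ=-0.029, ω=0.139
apply F[1]=-1.767 → step 2: x=-0.002, v=-0.081, θ=-0.025, ω=0.188
apply F[2]=-0.685 → step 3: x=-0.004, v=-0.088, θ=-0.022, ω=0.196
apply F[3]=-0.160 → step 4: x=-0.005, v=-0.088, θ=-0.018, ω=0.185
apply F[4]=+0.089 → step 5: x=-0.007, v=-0.084, θ=-0.014, ω=0.167
apply F[5]=+0.205 → step 6: x=-0.009, v=-0.080, θ=-0.011, ω=0.147
apply F[6]=+0.255 → step 7: x=-0.010, v=-0.074, θ=-0.008, ω=0.128
apply F[7]=+0.273 → step 8: x=-0.012, v=-0.069, θ=-0.006, ω=0.110
apply F[8]=+0.275 → step 9: x=-0.013, v=-0.064, θ=-0.004, ω=0.094
apply F[9]=+0.271 → step 10: x=-0.014, v=-0.060, θ=-0.002, ω=0.080
apply F[10]=+0.264 → step 11: x=-0.015, v=-0.055, θ=-0.001, ω=0.068
apply F[11]=+0.256 → step 12: x=-0.017, v=-0.052, θ=0.001, ω=0.057
apply F[12]=+0.246 → step 13: x=-0.018, v=-0.048, θ=0.002, ω=0.048
apply F[13]=+0.238 → step 14: x=-0.018, v=-0.044, θ=0.002, ω=0.040
apply F[14]=+0.229 → step 15: x=-0.019, v=-0.041, θ=0.003, ω=0.033
apply F[15]=+0.220 → step 16: x=-0.020, v=-0.038, θ=0.004, ω=0.027
apply F[16]=+0.213 → step 17: x=-0.021, v=-0.036, θ=0.004, ω=0.022
apply F[17]=+0.205 → step 18: x=-0.022, v=-0.033, θ=0.005, ω=0.017
apply F[18]=+0.198 → step 19: x=-0.022, v=-0.031, θ=0.005, ω=0.014
apply F[19]=+0.190 → step 20: x=-0.023, v=-0.029, θ=0.005, ω=0.010
apply F[20]=+0.184 → step 21: x=-0.023, v=-0.026, θ=0.005, ω=0.007
apply F[21]=+0.177 → step 22: x=-0.024, v=-0.025, θ=0.006, ω=0.005
apply F[22]=+0.171 → step 23: x=-0.024, v=-0.023, θ=0.006, ω=0.003
apply F[23]=+0.165 → step 24: x=-0.025, v=-0.021, θ=0.006, ω=0.001
apply F[24]=+0.159 → step 25: x=-0.025, v=-0.019, θ=0.006, ω=-0.000
apply F[25]=+0.153 → step 26: x=-0.026, v=-0.018, θ=0.006, ω=-0.002
apply F[26]=+0.148 → step 27: x=-0.026, v=-0.016, θ=0.006, ω=-0.003
apply F[27]=+0.143 → step 28: x=-0.026, v=-0.015, θ=0.006, ω=-0.003
apply F[28]=+0.138 → step 29: x=-0.026, v=-0.013, θ=0.006, ω=-0.004
apply F[29]=+0.133 → step 30: x=-0.027, v=-0.012, θ=0.005, ω=-0.005
apply F[30]=+0.128 → step 31: x=-0.027, v=-0.011, θ=0.005, ω=-0.005
Max |angle| over trajectory = 0.030 rad = 1.7°.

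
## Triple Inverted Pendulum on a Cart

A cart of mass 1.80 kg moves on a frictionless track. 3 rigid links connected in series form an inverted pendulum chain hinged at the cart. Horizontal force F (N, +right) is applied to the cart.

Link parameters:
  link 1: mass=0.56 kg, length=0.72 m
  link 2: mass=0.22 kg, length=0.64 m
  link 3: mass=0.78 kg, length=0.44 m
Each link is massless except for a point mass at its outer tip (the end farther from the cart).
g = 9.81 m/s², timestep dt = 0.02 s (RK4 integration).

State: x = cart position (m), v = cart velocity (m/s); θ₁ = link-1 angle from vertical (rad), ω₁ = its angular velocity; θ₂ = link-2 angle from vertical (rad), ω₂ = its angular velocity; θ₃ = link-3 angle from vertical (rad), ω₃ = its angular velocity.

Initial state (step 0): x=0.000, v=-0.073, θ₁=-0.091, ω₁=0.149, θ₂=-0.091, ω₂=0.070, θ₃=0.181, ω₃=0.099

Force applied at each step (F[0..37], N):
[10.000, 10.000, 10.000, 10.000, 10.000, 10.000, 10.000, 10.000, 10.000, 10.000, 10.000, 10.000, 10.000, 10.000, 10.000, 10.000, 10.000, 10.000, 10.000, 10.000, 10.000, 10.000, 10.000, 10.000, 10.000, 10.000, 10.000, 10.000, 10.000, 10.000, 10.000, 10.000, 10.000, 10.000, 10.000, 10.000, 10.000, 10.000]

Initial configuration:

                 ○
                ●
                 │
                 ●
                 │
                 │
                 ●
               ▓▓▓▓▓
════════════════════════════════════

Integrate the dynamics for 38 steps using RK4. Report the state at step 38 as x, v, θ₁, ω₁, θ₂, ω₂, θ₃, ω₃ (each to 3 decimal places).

Answer: x=1.167, v=1.676, θ₁=-2.817, ω₁=-4.968, θ₂=-2.125, ω₂=-3.758, θ₃=-0.729, ω₃=-17.915

Derivation:
apply F[0]=+10.000 → step 1: x=-0.000, v=0.051, θ₁=-0.090, ω₁=-0.046, θ₂=-0.092, ω₂=-0.141, θ₃=0.187, ω₃=0.506
apply F[1]=+10.000 → step 2: x=0.002, v=0.174, θ₁=-0.093, ω₁=-0.241, θ₂=-0.097, ω₂=-0.351, θ₃=0.201, ω₃=0.915
apply F[2]=+10.000 → step 3: x=0.007, v=0.297, θ₁=-0.100, ω₁=-0.436, θ₂=-0.106, ω₂=-0.557, θ₃=0.224, ω₃=1.322
apply F[3]=+10.000 → step 4: x=0.014, v=0.421, θ₁=-0.110, ω₁=-0.632, θ₂=-0.119, ω₂=-0.751, θ₃=0.254, ω₃=1.715
apply F[4]=+10.000 → step 5: x=0.024, v=0.544, θ₁=-0.125, ω₁=-0.832, θ₂=-0.136, ω₂=-0.923, θ₃=0.292, ω₃=2.083
apply F[5]=+10.000 → step 6: x=0.036, v=0.667, θ₁=-0.144, ω₁=-1.036, θ₂=-0.156, ω₂=-1.061, θ₃=0.337, ω₃=2.410
apply F[6]=+10.000 → step 7: x=0.050, v=0.790, θ₁=-0.166, ω₁=-1.246, θ₂=-0.178, ω₂=-1.159, θ₃=0.388, ω₃=2.688
apply F[7]=+10.000 → step 8: x=0.067, v=0.913, θ₁=-0.193, ω₁=-1.461, θ₂=-0.202, ω₂=-1.214, θ₃=0.444, ω₃=2.913
apply F[8]=+10.000 → step 9: x=0.087, v=1.036, θ₁=-0.225, ω₁=-1.684, θ₂=-0.226, ω₂=-1.225, θ₃=0.504, ω₃=3.085
apply F[9]=+10.000 → step 10: x=0.109, v=1.158, θ₁=-0.261, ω₁=-1.914, θ₂=-0.250, ω₂=-1.198, θ₃=0.567, ω₃=3.209
apply F[10]=+10.000 → step 11: x=0.133, v=1.279, θ₁=-0.302, ω₁=-2.151, θ₂=-0.274, ω₂=-1.136, θ₃=0.632, ω₃=3.289
apply F[11]=+10.000 → step 12: x=0.160, v=1.398, θ₁=-0.347, ω₁=-2.395, θ₂=-0.296, ω₂=-1.047, θ₃=0.699, ω₃=3.325
apply F[12]=+10.000 → step 13: x=0.189, v=1.514, θ₁=-0.397, ω₁=-2.645, θ₂=-0.315, ω₂=-0.939, θ₃=0.765, ω₃=3.320
apply F[13]=+10.000 → step 14: x=0.220, v=1.627, θ₁=-0.453, ω₁=-2.898, θ₂=-0.333, ω₂=-0.821, θ₃=0.831, ω₃=3.270
apply F[14]=+10.000 → step 15: x=0.254, v=1.734, θ₁=-0.513, ω₁=-3.153, θ₂=-0.348, ω₂=-0.704, θ₃=0.896, ω₃=3.175
apply F[15]=+10.000 → step 16: x=0.290, v=1.835, θ₁=-0.579, ω₁=-3.407, θ₂=-0.361, ω₂=-0.602, θ₃=0.958, ω₃=3.030
apply F[16]=+10.000 → step 17: x=0.327, v=1.927, θ₁=-0.650, ω₁=-3.657, θ₂=-0.373, ω₂=-0.530, θ₃=1.016, ω₃=2.835
apply F[17]=+10.000 → step 18: x=0.367, v=2.009, θ₁=-0.725, ω₁=-3.900, θ₂=-0.383, ω₂=-0.503, θ₃=1.071, ω₃=2.588
apply F[18]=+10.000 → step 19: x=0.408, v=2.080, θ₁=-0.805, ω₁=-4.133, θ₂=-0.393, ω₂=-0.534, θ₃=1.120, ω₃=2.292
apply F[19]=+10.000 → step 20: x=0.450, v=2.138, θ₁=-0.890, ω₁=-4.355, θ₂=-0.405, ω₂=-0.633, θ₃=1.162, ω₃=1.951
apply F[20]=+10.000 → step 21: x=0.493, v=2.183, θ₁=-0.980, ω₁=-4.566, θ₂=-0.419, ω₂=-0.810, θ₃=1.197, ω₃=1.569
apply F[21]=+10.000 → step 22: x=0.537, v=2.215, θ₁=-1.073, ω₁=-4.764, θ₂=-0.438, ω₂=-1.069, θ₃=1.225, ω₃=1.149
apply F[22]=+10.000 → step 23: x=0.582, v=2.232, θ₁=-1.170, ω₁=-4.952, θ₂=-0.462, ω₂=-1.412, θ₃=1.243, ω₃=0.693
apply F[23]=+10.000 → step 24: x=0.626, v=2.237, θ₁=-1.271, ω₁=-5.129, θ₂=-0.495, ω₂=-1.837, θ₃=1.252, ω₃=0.197
apply F[24]=+10.000 → step 25: x=0.671, v=2.227, θ₁=-1.375, ω₁=-5.293, θ₂=-0.536, ω₂=-2.346, θ₃=1.251, ω₃=-0.346
apply F[25]=+10.000 → step 26: x=0.715, v=2.204, θ₁=-1.483, ω₁=-5.445, θ₂=-0.589, ω₂=-2.935, θ₃=1.238, ω₃=-0.950
apply F[26]=+10.000 → step 27: x=0.759, v=2.169, θ₁=-1.593, ω₁=-5.579, θ₂=-0.654, ω₂=-3.603, θ₃=1.212, ω₃=-1.638
apply F[27]=+10.000 → step 28: x=0.802, v=2.122, θ₁=-1.706, ω₁=-5.691, θ₂=-0.734, ω₂=-4.344, θ₃=1.172, ω₃=-2.437
apply F[28]=+10.000 → step 29: x=0.844, v=2.065, θ₁=-1.820, ω₁=-5.773, θ₂=-0.828, ω₂=-5.151, θ₃=1.114, ω₃=-3.379
apply F[29]=+10.000 → step 30: x=0.884, v=2.000, θ₁=-1.936, ω₁=-5.816, θ₂=-0.940, ω₂=-6.005, θ₃=1.035, ω₃=-4.499
apply F[30]=+10.000 → step 31: x=0.924, v=1.929, θ₁=-2.053, ω₁=-5.813, θ₂=-1.069, ω₂=-6.873, θ₃=0.932, ω₃=-5.827
apply F[31]=+10.000 → step 32: x=0.962, v=1.857, θ₁=-2.168, ω₁=-5.759, θ₂=-1.215, ω₂=-7.691, θ₃=0.801, ω₃=-7.376
apply F[32]=+10.000 → step 33: x=0.998, v=1.787, θ₁=-2.283, ω₁=-5.661, θ₂=-1.375, ω₂=-8.355, θ₃=0.636, ω₃=-9.127
apply F[33]=+10.000 → step 34: x=1.033, v=1.725, θ₁=-2.395, ω₁=-5.534, θ₂=-1.547, ω₂=-8.710, θ₃=0.435, ω₃=-11.005
apply F[34]=+10.000 → step 35: x=1.067, v=1.679, θ₁=-2.504, ω₁=-5.403, θ₂=-1.720, ω₂=-8.561, θ₃=0.196, ω₃=-12.884
apply F[35]=+10.000 → step 36: x=1.100, v=1.655, θ₁=-2.611, ω₁=-5.281, θ₂=-1.885, ω₂=-7.729, θ₃=-0.080, ω₃=-14.628
apply F[36]=+10.000 → step 37: x=1.134, v=1.655, θ₁=-2.715, ω₁=-5.156, θ₂=-2.024, ω₂=-6.127, θ₃=-0.388, ω₃=-16.218
apply F[37]=+10.000 → step 38: x=1.167, v=1.676, θ₁=-2.817, ω₁=-4.968, θ₂=-2.125, ω₂=-3.758, θ₃=-0.729, ω₃=-17.915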